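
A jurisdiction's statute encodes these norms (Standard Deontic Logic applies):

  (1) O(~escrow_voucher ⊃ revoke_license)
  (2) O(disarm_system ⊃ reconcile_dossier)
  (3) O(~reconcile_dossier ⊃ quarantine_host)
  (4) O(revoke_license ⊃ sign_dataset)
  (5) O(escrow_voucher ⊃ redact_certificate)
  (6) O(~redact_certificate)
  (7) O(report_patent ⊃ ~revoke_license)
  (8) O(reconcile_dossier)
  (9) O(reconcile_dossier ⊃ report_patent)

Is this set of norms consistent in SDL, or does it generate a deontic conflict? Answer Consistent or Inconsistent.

Premise 8 gives O(reconcile_dossier).
Applying K to premise 9 (O(reconcile_dossier ⊃ report_patent)) and O(reconcile_dossier) yields O(report_patent).
From O(report_patent) and premise 7, O(report_patent ⊃ ~revoke_license), we obtain O(~revoke_license).
Premise 1 is O(~escrow_voucher ⊃ revoke_license); contrapositively O(~revoke_license ⊃ escrow_voucher). Since O(~revoke_license) holds, K gives O(escrow_voucher).
Premise 5 is O(escrow_voucher ⊃ redact_certificate); since O(escrow_voucher), deontic closure gives O(redact_certificate).
But premise 6 directly asserts O(~redact_certificate).
We now have both O(redact_certificate) and O(~redact_certificate) — redact_certificate is simultaneously obligatory and forbidden, violating the D-axiom.

Inconsistent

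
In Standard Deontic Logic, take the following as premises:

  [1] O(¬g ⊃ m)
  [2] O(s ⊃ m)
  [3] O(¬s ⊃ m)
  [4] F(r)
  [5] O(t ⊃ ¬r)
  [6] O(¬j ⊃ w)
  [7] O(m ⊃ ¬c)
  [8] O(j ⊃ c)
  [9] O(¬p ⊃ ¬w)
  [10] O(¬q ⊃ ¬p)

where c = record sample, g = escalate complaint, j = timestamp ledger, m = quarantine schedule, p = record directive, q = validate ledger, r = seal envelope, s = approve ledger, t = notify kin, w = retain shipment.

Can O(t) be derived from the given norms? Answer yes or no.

Premise 5 is O(t ⊃ ¬r); even if O(¬r) held, inferring O(t) would be affirming the consequent — invalid.
No other premise forces O(t). An ideal world satisfying every premise can still have t false, so O(t) is not derivable.

No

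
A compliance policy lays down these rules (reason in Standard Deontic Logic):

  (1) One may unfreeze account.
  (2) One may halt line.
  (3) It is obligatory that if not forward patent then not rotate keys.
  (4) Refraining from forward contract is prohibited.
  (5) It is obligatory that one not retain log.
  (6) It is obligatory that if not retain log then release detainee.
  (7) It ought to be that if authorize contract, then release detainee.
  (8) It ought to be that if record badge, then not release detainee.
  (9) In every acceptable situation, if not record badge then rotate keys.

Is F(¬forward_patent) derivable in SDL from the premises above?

From premise 5 we have O(¬retain_log).
From O(¬retain_log) and premise 6, O(¬retain_log → release_detainee), we obtain O(release_detainee).
Premise 8, O(record_badge → ¬release_detainee), contraposes to O(release_detainee → ¬record_badge); with O(release_detainee) we get O(¬record_badge).
Premise 9 is O(¬record_badge → rotate_keys); since O(¬record_badge), deontic closure gives O(rotate_keys).
Premise 3 is O(¬forward_patent → ¬rotate_keys); contrapositively O(rotate_keys → forward_patent). Since O(rotate_keys) holds, K gives O(forward_patent).
Premises 1, 2, 4, 7 do not contribute to this derivation.
So O(forward_patent) holds, i.e. F(¬forward_patent). The claim follows.

Yes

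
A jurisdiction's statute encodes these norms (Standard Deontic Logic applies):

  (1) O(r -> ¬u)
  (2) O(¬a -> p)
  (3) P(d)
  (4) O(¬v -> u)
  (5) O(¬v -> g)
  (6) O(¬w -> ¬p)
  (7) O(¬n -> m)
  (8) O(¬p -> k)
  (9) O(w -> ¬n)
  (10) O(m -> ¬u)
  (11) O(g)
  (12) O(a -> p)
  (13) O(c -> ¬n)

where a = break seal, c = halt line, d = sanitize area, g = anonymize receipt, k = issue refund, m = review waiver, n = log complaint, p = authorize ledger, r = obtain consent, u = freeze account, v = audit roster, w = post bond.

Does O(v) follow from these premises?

By case analysis on ¬a: premise 2 gives O(¬a -> p) and premise 12 gives O(a -> p), so O(p) either way.
The contrapositive of premise 6 (O(¬w -> ¬p)) is O(p -> w), and O(p) is already established, so O(w).
With premise 9, O(w -> ¬n), the K-axiom yields O(¬n).
Premise 7 is O(¬n -> m); since O(¬n), deontic closure gives O(m).
With premise 10, O(m -> ¬u), the K-axiom yields O(¬u).
Premise 4, O(¬v -> u), contraposes to O(¬u -> v); with O(¬u) we get O(v).
Premises 1, 3, 5, 8, 11, 13 do not contribute to this derivation.
So O(v) follows.

Yes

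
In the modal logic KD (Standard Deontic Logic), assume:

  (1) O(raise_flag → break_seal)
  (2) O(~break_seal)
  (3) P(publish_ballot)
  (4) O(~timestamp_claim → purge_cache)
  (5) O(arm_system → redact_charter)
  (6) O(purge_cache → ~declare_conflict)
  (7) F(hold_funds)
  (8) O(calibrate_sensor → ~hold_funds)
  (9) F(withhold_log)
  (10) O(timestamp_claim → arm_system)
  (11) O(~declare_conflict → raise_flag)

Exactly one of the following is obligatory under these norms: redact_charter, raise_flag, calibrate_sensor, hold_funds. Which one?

Premise 2 states O(~break_seal) outright.
The contrapositive of premise 1 (O(raise_flag → break_seal)) is O(~break_seal → ~raise_flag), and O(~break_seal) is already established, so O(~raise_flag).
Premise 11 is O(~declare_conflict → raise_flag); contrapositively O(~raise_flag → declare_conflict). Since O(~raise_flag) holds, K gives O(declare_conflict).
Premise 6, O(purge_cache → ~declare_conflict), contraposes to O(declare_conflict → ~purge_cache); with O(declare_conflict) we get O(~purge_cache).
The contrapositive of premise 4 (O(~timestamp_claim → purge_cache)) is O(~purge_cache → timestamp_claim), and O(~purge_cache) is already established, so O(timestamp_claim).
Premise 10 is O(timestamp_claim → arm_system); since O(timestamp_claim), deontic closure gives O(arm_system).
Applying K to premise 5 (O(arm_system → redact_charter)) and O(arm_system) yields O(redact_charter).
So O(redact_charter) holds — redact_charter is obligatory. None of the other listed options is made obligatory by any chain of premises.

redact_charter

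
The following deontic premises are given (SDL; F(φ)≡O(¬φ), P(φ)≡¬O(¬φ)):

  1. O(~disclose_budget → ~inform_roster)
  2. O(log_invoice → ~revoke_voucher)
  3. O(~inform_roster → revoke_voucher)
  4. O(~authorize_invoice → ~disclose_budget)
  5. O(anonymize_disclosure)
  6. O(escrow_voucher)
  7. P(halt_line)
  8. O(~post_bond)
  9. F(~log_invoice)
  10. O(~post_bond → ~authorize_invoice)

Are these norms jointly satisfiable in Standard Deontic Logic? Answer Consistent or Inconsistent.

Premise 9 is F(~log_invoice), i.e. O(log_invoice).
From O(log_invoice) and premise 2, O(log_invoice → ~revoke_voucher), we obtain O(~revoke_voucher).
Premise 3 is O(~inform_roster → revoke_voucher); contrapositively O(~revoke_voucher → inform_roster). Since O(~revoke_voucher) holds, K gives O(inform_roster).
Premise 1, O(~disclose_budget → ~inform_roster), contraposes to O(inform_roster → disclose_budget); with O(inform_roster) we get O(disclose_budget).
Premise 4 is O(~authorize_invoice → ~disclose_budget); contrapositively O(disclose_budget → authorize_invoice). Since O(disclose_budget) holds, K gives O(authorize_invoice).
Premise 10 is O(~post_bond → ~authorize_invoice); contrapositively O(authorize_invoice → post_bond). Since O(authorize_invoice) holds, K gives O(post_bond).
However, premise 8 gives O(~post_bond).
We now have both O(post_bond) and O(~post_bond) — post_bond is simultaneously obligatory and forbidden, violating the D-axiom.

Inconsistent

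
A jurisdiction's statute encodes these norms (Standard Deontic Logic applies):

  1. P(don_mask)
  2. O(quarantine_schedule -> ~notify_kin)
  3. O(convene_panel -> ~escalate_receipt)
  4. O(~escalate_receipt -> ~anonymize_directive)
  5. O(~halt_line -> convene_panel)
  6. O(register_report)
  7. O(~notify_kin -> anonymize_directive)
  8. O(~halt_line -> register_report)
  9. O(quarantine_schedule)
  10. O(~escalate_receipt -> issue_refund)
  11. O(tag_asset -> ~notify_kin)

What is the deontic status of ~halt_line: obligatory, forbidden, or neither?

Forbidden

Premise 9 states O(quarantine_schedule) outright.
Premise 2 is O(quarantine_schedule -> ~notify_kin); since O(quarantine_schedule), deontic closure gives O(~notify_kin).
From O(~notify_kin) and premise 7, O(~notify_kin -> anonymize_directive), we obtain O(anonymize_directive).
Premise 4, O(~escalate_receipt -> ~anonymize_directive), contraposes to O(anonymize_directive -> escalate_receipt); with O(anonymize_directive) we get O(escalate_receipt).
Premise 3 is O(convene_panel -> ~escalate_receipt); contrapositively O(escalate_receipt -> ~convene_panel). Since O(escalate_receipt) holds, K gives O(~convene_panel).
The contrapositive of premise 5 (O(~halt_line -> convene_panel)) is O(~convene_panel -> halt_line), and O(~convene_panel) is already established, so O(halt_line).
Premises 1, 6, 8, 10, 11 do not contribute to this derivation.
Thus O(halt_line), which is F(~halt_line): ~halt_line is forbidden.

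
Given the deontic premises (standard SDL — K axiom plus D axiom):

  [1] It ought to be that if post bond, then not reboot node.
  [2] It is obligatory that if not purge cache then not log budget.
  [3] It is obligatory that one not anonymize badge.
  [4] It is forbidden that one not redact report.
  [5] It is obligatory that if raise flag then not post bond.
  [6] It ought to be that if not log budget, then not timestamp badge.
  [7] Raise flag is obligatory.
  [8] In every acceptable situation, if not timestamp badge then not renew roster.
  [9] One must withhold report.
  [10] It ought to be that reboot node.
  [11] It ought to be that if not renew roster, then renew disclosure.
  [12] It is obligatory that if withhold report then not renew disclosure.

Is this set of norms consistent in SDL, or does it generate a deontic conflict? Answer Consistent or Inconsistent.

Premise 1 is O(post_bond → ¬reboot_node), but O(post_bond) is not derivable from the premises, so it does not yield O(¬reboot_node).
So O(¬reboot_node) is not derivable, and the apparent clash with O(reboot_node) does not arise.
A world satisfying every obligation exists (e.g. anonymize_badge=false, log_budget=true, post_bond=false, purge_cache=true, raise_flag=true, reboot_node=true, redact_report=true, renew_disclosure=false, renew_roster=true, timestamp_badge=true, withhold_report=true); no atom is both obligatory and forbidden, so the set is consistent.

Consistent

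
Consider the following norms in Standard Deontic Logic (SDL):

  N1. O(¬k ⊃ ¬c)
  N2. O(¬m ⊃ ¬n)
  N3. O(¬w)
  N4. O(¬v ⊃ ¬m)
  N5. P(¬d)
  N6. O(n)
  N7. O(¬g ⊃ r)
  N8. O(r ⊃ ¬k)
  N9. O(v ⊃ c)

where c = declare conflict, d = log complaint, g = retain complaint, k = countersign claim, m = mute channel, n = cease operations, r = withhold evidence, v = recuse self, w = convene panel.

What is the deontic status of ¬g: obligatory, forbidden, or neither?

Premise 6 gives O(n).
The contrapositive of premise 2 (O(¬m ⊃ ¬n)) is O(n ⊃ m), and O(n) is already established, so O(m).
Premise 4 is O(¬v ⊃ ¬m); contrapositively O(m ⊃ v). Since O(m) holds, K gives O(v).
Premise 9 is O(v ⊃ c); since O(v), deontic closure gives O(c).
Premise 1 is O(¬k ⊃ ¬c); contrapositively O(c ⊃ k). Since O(c) holds, K gives O(k).
The contrapositive of premise 8 (O(r ⊃ ¬k)) is O(k ⊃ ¬r), and O(k) is already established, so O(¬r).
Premise 7 is O(¬g ⊃ r); contrapositively O(¬r ⊃ g). Since O(¬r) holds, K gives O(g).
Premises 3, 5 do not contribute to this derivation.
Thus O(g), which is F(¬g): ¬g is forbidden.

Forbidden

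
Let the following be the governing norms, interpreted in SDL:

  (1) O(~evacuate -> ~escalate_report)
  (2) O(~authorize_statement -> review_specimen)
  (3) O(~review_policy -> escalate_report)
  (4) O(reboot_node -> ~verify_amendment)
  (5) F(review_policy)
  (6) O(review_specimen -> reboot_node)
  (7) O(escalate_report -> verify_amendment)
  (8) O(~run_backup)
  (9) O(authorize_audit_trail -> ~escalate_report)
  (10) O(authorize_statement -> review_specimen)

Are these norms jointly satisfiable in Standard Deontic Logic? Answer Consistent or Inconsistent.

Premises 2 and 10 cover both cases: O(~authorize_statement -> review_specimen) and O(authorize_statement -> review_specimen). Since ~authorize_statement ∨ authorize_statement is a tautology, O(review_specimen) follows.
Premise 6 is O(review_specimen -> reboot_node); since O(review_specimen), deontic closure gives O(reboot_node).
Premise 4 is O(reboot_node -> ~verify_amendment); since O(reboot_node), deontic closure gives O(~verify_amendment).
The contrapositive of premise 7 (O(escalate_report -> verify_amendment)) is O(~verify_amendment -> ~escalate_report), and O(~verify_amendment) is already established, so O(~escalate_report).
Premise 3, O(~review_policy -> escalate_report), contraposes to O(~escalate_report -> review_policy); with O(~escalate_report) we get O(review_policy).
But premise 5, F(review_policy), means O(~review_policy).
We now have both O(review_policy) and O(~review_policy) — review_policy is simultaneously obligatory and forbidden, violating the D-axiom.

Inconsistent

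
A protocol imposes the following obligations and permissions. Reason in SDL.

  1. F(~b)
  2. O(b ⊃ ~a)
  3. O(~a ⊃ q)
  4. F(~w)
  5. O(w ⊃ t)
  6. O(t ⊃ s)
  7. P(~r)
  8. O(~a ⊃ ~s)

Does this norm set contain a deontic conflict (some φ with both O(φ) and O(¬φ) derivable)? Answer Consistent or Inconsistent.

Inconsistent

Premise 4, F(~w), is equivalent to O(w).
From O(w) and premise 5, O(w ⊃ t), we obtain O(t).
From O(t) and premise 6, O(t ⊃ s), we obtain O(s).
Premise 8 is O(~a ⊃ ~s); contrapositively O(s ⊃ a). Since O(s) holds, K gives O(a).
The contrapositive of premise 2 (O(b ⊃ ~a)) is O(a ⊃ ~b), and O(a) is already established, so O(~b).
Yet premise 1 is F(~b), i.e. O(b).
We now have both O(~b) and O(b) — b is simultaneously obligatory and forbidden, violating the D-axiom.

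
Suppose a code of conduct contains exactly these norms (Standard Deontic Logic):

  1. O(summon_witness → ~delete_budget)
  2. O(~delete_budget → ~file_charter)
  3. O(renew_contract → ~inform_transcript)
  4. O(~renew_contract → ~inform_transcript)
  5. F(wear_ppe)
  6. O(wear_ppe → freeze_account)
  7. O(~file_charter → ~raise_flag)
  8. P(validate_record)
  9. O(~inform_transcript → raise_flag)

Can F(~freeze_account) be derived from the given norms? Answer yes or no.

Premise 6 is O(wear_ppe → freeze_account), but O(wear_ppe) is not derivable from the premises, so it does not yield O(freeze_account).
No other premise forces O(freeze_account). An ideal world satisfying every premise can still have ~freeze_account true, so F(~freeze_account) is not derivable.

No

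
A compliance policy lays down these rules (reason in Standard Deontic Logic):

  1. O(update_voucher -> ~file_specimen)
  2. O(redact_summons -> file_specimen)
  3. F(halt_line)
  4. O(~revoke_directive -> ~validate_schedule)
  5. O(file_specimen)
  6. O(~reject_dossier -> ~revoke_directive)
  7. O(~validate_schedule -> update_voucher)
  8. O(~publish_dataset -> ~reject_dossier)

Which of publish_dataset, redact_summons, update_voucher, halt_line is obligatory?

Premise 5 states O(file_specimen) outright.
Premise 1, O(update_voucher -> ~file_specimen), contraposes to O(file_specimen -> ~update_voucher); with O(file_specimen) we get O(~update_voucher).
Premise 7, O(~validate_schedule -> update_voucher), contraposes to O(~update_voucher -> validate_schedule); with O(~update_voucher) we get O(validate_schedule).
Premise 4 is O(~revoke_directive -> ~validate_schedule); contrapositively O(validate_schedule -> revoke_directive). Since O(validate_schedule) holds, K gives O(revoke_directive).
Premise 6 is O(~reject_dossier -> ~revoke_directive); contrapositively O(revoke_directive -> reject_dossier). Since O(revoke_directive) holds, K gives O(reject_dossier).
Premise 8, O(~publish_dataset -> ~reject_dossier), contraposes to O(reject_dossier -> publish_dataset); with O(reject_dossier) we get O(publish_dataset).
So O(publish_dataset) holds — publish_dataset is obligatory. None of the other listed options is made obligatory by any chain of premises.

publish_dataset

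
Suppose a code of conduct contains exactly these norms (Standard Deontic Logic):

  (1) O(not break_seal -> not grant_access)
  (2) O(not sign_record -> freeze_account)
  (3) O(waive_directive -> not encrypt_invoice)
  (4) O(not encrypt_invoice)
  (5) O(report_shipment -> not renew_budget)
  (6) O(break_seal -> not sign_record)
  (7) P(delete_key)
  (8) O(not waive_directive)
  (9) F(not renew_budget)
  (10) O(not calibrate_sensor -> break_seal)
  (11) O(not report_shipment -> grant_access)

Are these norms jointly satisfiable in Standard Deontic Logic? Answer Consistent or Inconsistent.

Premise 3 is O(waive_directive -> not encrypt_invoice); even if O(not encrypt_invoice) held, inferring O(waive_directive) would be affirming the consequent — invalid.
So O(waive_directive) is not derivable, and the apparent clash with O(not waive_directive) does not arise.
A world satisfying every obligation exists (e.g. break_seal=true, calibrate_sensor=false, delete_key=false, encrypt_invoice=false, freeze_account=true, grant_access=true, renew_budget=true, report_shipment=false, sign_record=false, waive_directive=false); no atom is both obligatory and forbidden, so the set is consistent.

Consistent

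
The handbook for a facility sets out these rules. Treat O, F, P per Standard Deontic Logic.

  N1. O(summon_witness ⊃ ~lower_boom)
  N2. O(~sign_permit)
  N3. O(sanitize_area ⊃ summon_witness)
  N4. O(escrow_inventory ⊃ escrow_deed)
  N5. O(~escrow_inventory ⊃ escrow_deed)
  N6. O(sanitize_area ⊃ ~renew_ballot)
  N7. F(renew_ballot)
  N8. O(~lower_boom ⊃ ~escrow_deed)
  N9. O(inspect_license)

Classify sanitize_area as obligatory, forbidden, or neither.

Forbidden

By case analysis on escrow_inventory: premise 4 gives O(escrow_inventory ⊃ escrow_deed) and premise 5 gives O(~escrow_inventory ⊃ escrow_deed), so O(escrow_deed) either way.
Premise 8 is O(~lower_boom ⊃ ~escrow_deed); contrapositively O(escrow_deed ⊃ lower_boom). Since O(escrow_deed) holds, K gives O(lower_boom).
The contrapositive of premise 1 (O(summon_witness ⊃ ~lower_boom)) is O(lower_boom ⊃ ~summon_witness), and O(lower_boom) is already established, so O(~summon_witness).
Premise 3 is O(sanitize_area ⊃ summon_witness); contrapositively O(~summon_witness ⊃ ~sanitize_area). Since O(~summon_witness) holds, K gives O(~sanitize_area).
Premises 2, 6, 7, 9 do not contribute to this derivation.
Thus O(~sanitize_area), which is F(sanitize_area): sanitize_area is forbidden.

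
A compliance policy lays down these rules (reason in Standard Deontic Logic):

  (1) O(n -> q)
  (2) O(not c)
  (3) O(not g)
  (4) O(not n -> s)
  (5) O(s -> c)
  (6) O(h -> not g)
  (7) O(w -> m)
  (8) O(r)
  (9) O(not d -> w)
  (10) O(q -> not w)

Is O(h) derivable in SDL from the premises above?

Premise 6 is O(h -> not g); even if O(not g) held, inferring O(h) would be affirming the consequent — invalid.
No other premise forces O(h). An ideal world satisfying every premise can still have h false, so O(h) is not derivable.

No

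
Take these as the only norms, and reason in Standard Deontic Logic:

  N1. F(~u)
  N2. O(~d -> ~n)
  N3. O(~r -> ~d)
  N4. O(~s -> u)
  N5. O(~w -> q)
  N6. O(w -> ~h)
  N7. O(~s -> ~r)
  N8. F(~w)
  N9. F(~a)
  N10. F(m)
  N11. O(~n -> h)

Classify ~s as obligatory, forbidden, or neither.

Premise 8, F(~w), is equivalent to O(w).
Applying K to premise 6 (O(w -> ~h)) and O(w) yields O(~h).
Premise 11, O(~n -> h), contraposes to O(~h -> n); with O(~h) we get O(n).
Premise 2, O(~d -> ~n), contraposes to O(n -> d); with O(n) we get O(d).
Premise 3, O(~r -> ~d), contraposes to O(d -> r); with O(d) we get O(r).
Premise 7 is O(~s -> ~r); contrapositively O(r -> s). Since O(r) holds, K gives O(s).
Premises 1, 4, 5, 9, 10 do not contribute to this derivation.
Thus O(s), which is F(~s): ~s is forbidden.

Forbidden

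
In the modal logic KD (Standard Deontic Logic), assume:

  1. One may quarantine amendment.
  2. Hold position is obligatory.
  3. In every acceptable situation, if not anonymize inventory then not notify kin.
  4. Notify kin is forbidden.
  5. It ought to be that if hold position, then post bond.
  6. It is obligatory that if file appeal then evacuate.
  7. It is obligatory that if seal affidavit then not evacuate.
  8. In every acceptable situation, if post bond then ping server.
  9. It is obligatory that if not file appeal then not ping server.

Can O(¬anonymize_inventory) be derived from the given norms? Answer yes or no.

No

Premise 3 is O(¬anonymize_inventory → ¬notify_kin); even if O(¬notify_kin) held, inferring O(¬anonymize_inventory) would be affirming the consequent — invalid.
No other premise forces O(¬anonymize_inventory). An ideal world satisfying every premise can still have ¬anonymize_inventory false, so O(¬anonymize_inventory) is not derivable.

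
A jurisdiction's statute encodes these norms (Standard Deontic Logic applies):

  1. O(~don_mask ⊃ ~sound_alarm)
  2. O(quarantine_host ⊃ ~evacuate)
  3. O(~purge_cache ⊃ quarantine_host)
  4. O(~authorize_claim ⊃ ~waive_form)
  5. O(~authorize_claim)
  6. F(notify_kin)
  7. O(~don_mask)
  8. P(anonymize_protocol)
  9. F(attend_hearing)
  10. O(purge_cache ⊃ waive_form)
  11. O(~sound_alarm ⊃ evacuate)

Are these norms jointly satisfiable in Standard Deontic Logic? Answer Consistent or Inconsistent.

Inconsistent

Premise 7 gives O(~don_mask).
With premise 1, O(~don_mask ⊃ ~sound_alarm), the K-axiom yields O(~sound_alarm).
Applying K to premise 11 (O(~sound_alarm ⊃ evacuate)) and O(~sound_alarm) yields O(evacuate).
The contrapositive of premise 2 (O(quarantine_host ⊃ ~evacuate)) is O(evacuate ⊃ ~quarantine_host), and O(evacuate) is already established, so O(~quarantine_host).
The contrapositive of premise 3 (O(~purge_cache ⊃ quarantine_host)) is O(~quarantine_host ⊃ purge_cache), and O(~quarantine_host) is already established, so O(purge_cache).
Premise 10 is O(purge_cache ⊃ waive_form); since O(purge_cache), deontic closure gives O(waive_form).
The contrapositive of premise 4 (O(~authorize_claim ⊃ ~waive_form)) is O(waive_form ⊃ authorize_claim), and O(waive_form) is already established, so O(authorize_claim).
But premise 5 directly asserts O(~authorize_claim).
We now have both O(authorize_claim) and O(~authorize_claim) — authorize_claim is simultaneously obligatory and forbidden, violating the D-axiom.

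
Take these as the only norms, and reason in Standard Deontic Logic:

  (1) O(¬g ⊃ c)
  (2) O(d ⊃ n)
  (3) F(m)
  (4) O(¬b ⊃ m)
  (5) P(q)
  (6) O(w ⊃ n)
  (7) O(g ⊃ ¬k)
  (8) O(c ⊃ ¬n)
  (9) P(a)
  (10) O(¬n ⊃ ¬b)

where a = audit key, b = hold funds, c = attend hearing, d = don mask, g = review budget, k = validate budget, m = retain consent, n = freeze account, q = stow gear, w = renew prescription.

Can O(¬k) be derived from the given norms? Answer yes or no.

Yes

F(m) at premise 3 means O(¬m).
Premise 4, O(¬b ⊃ m), contraposes to O(¬m ⊃ b); with O(¬m) we get O(b).
Premise 10 is O(¬n ⊃ ¬b); contrapositively O(b ⊃ n). Since O(b) holds, K gives O(n).
Premise 8 is O(c ⊃ ¬n); contrapositively O(n ⊃ ¬c). Since O(n) holds, K gives O(¬c).
The contrapositive of premise 1 (O(¬g ⊃ c)) is O(¬c ⊃ g), and O(¬c) is already established, so O(g).
From O(g) and premise 7, O(g ⊃ ¬k), we obtain O(¬k).
Premises 2, 5, 6, 9 do not contribute to this derivation.
So O(¬k) follows.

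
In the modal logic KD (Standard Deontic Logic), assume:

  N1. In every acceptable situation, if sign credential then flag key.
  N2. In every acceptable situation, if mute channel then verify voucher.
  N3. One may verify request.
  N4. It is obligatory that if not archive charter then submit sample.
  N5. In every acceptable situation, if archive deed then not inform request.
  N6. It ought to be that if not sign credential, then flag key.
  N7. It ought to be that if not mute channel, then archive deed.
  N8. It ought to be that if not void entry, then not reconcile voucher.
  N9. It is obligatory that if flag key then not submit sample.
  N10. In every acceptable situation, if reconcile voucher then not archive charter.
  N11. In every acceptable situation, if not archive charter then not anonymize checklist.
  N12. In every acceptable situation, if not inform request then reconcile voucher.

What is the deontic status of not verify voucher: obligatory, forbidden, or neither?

Premises 6 and 1 cover both cases: O(¬sign_credential → flag_key) and O(sign_credential → flag_key). Since ¬sign_credential ∨ sign_credential is a tautology, O(flag_key) follows.
With premise 9, O(flag_key → ¬submit_sample), the K-axiom yields O(¬submit_sample).
The contrapositive of premise 4 (O(¬archive_charter → submit_sample)) is O(¬submit_sample → archive_charter), and O(¬submit_sample) is already established, so O(archive_charter).
Premise 10 is O(reconcile_voucher → ¬archive_charter); contrapositively O(archive_charter → ¬reconcile_voucher). Since O(archive_charter) holds, K gives O(¬reconcile_voucher).
The contrapositive of premise 12 (O(¬inform_request → reconcile_voucher)) is O(¬reconcile_voucher → inform_request), and O(¬reconcile_voucher) is already established, so O(inform_request).
The contrapositive of premise 5 (O(archive_deed → ¬inform_request)) is O(inform_request → ¬archive_deed), and O(inform_request) is already established, so O(¬archive_deed).
Premise 7, O(¬mute_channel → archive_deed), contraposes to O(¬archive_deed → mute_channel); with O(¬archive_deed) we get O(mute_channel).
From O(mute_channel) and premise 2, O(mute_channel → verify_voucher), we obtain O(verify_voucher).
Premises 3, 8, 11 do not contribute to this derivation.
Thus O(verify_voucher), which is F(¬verify_voucher): ¬verify_voucher is forbidden.

Forbidden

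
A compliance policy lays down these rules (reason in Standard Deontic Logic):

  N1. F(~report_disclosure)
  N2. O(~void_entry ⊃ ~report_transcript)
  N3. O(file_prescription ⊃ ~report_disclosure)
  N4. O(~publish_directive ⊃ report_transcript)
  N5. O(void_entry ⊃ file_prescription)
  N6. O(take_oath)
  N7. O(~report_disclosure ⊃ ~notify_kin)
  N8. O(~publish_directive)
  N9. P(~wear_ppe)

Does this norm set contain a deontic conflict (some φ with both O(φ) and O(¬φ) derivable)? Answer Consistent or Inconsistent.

Inconsistent

Premise 1 is F(~report_disclosure), i.e. O(report_disclosure).
The contrapositive of premise 3 (O(file_prescription ⊃ ~report_disclosure)) is O(report_disclosure ⊃ ~file_prescription), and O(report_disclosure) is already established, so O(~file_prescription).
The contrapositive of premise 5 (O(void_entry ⊃ file_prescription)) is O(~file_prescription ⊃ ~void_entry), and O(~file_prescription) is already established, so O(~void_entry).
Applying K to premise 2 (O(~void_entry ⊃ ~report_transcript)) and O(~void_entry) yields O(~report_transcript).
Premise 4 is O(~publish_directive ⊃ report_transcript); contrapositively O(~report_transcript ⊃ publish_directive). Since O(~report_transcript) holds, K gives O(publish_directive).
But premise 8 directly asserts O(~publish_directive).
We now have both O(publish_directive) and O(~publish_directive) — publish_directive is simultaneously obligatory and forbidden, violating the D-axiom.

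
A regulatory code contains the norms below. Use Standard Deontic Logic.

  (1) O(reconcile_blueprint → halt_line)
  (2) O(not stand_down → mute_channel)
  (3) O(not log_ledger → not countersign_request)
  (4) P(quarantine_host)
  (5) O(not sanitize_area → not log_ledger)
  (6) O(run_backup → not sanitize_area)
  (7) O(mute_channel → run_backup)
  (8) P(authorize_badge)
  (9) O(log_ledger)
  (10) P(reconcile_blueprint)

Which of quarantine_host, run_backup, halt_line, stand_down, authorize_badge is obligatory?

Premise 9 states O(log_ledger) outright.
Premise 5, O(not sanitize_area → not log_ledger), contraposes to O(log_ledger → sanitize_area); with O(log_ledger) we get O(sanitize_area).
The contrapositive of premise 6 (O(run_backup → not sanitize_area)) is O(sanitize_area → not run_backup), and O(sanitize_area) is already established, so O(not run_backup).
Premise 7 is O(mute_channel → run_backup); contrapositively O(not run_backup → not mute_channel). Since O(not run_backup) holds, K gives O(not mute_channel).
Premise 2, O(not stand_down → mute_channel), contraposes to O(not mute_channel → stand_down); with O(not mute_channel) we get O(stand_down).
So O(stand_down) holds — stand_down is obligatory. None of the other listed options is made obligatory by any chain of premises.

stand_down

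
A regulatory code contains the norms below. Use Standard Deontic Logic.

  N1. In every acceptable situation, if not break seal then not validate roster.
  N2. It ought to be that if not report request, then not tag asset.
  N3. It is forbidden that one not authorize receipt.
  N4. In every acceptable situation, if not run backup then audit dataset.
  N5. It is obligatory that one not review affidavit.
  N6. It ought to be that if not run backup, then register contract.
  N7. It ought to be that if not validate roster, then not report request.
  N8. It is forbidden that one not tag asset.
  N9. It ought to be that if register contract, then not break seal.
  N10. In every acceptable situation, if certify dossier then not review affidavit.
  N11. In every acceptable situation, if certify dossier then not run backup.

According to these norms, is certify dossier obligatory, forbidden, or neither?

F(¬tag_asset) at premise 8 means O(tag_asset).
Premise 2, O(¬report_request → ¬tag_asset), contraposes to O(tag_asset → report_request); with O(tag_asset) we get O(report_request).
Premise 7, O(¬validate_roster → ¬report_request), contraposes to O(report_request → validate_roster); with O(report_request) we get O(validate_roster).
Premise 1, O(¬break_seal → ¬validate_roster), contraposes to O(validate_roster → break_seal); with O(validate_roster) we get O(break_seal).
Premise 9 is O(register_contract → ¬break_seal); contrapositively O(break_seal → ¬register_contract). Since O(break_seal) holds, K gives O(¬register_contract).
Premise 6 is O(¬run_backup → register_contract); contrapositively O(¬register_contract → run_backup). Since O(¬register_contract) holds, K gives O(run_backup).
Premise 11, O(certify_dossier → ¬run_backup), contraposes to O(run_backup → ¬certify_dossier); with O(run_backup) we get O(¬certify_dossier).
Premises 3, 4, 5, 10 do not contribute to this derivation.
Thus O(¬certify_dossier), which is F(certify_dossier): certify_dossier is forbidden.

Forbidden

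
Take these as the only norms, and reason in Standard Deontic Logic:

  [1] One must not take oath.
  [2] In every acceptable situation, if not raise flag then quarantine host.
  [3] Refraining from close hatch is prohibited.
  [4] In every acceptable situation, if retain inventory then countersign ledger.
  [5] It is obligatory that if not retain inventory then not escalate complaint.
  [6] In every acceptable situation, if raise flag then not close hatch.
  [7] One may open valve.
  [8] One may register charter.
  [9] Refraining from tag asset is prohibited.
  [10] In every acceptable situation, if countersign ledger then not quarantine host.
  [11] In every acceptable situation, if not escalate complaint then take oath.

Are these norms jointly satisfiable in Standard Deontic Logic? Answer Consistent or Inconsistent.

Premise 1 is F(take_oath), i.e. O(¬take_oath).
Premise 11, O(¬escalate_complaint → take_oath), contraposes to O(¬take_oath → escalate_complaint); with O(¬take_oath) we get O(escalate_complaint).
The contrapositive of premise 5 (O(¬retain_inventory → ¬escalate_complaint)) is O(escalate_complaint → retain_inventory), and O(escalate_complaint) is already established, so O(retain_inventory).
Applying K to premise 4 (O(retain_inventory → countersign_ledger)) and O(retain_inventory) yields O(countersign_ledger).
Applying K to premise 10 (O(countersign_ledger → ¬quarantine_host)) and O(countersign_ledger) yields O(¬quarantine_host).
Premise 2 is O(¬raise_flag → quarantine_host); contrapositively O(¬quarantine_host → raise_flag). Since O(¬quarantine_host) holds, K gives O(raise_flag).
Applying K to premise 6 (O(raise_flag → ¬close_hatch)) and O(raise_flag) yields O(¬close_hatch).
Yet premise 3 is F(¬close_hatch), i.e. O(close_hatch).
We now have both O(¬close_hatch) and O(close_hatch) — close_hatch is simultaneously obligatory and forbidden, violating the D-axiom.

Inconsistent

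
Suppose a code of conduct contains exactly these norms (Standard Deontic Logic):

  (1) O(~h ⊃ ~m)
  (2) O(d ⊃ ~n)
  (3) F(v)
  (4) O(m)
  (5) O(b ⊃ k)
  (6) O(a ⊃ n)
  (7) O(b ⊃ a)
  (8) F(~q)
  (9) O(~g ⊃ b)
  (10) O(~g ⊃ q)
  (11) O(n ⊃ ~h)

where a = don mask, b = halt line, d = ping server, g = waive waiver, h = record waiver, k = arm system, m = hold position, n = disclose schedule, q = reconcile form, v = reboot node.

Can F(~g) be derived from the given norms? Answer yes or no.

Premise 4 states O(m) outright.
Premise 1 is O(~h ⊃ ~m); contrapositively O(m ⊃ h). Since O(m) holds, K gives O(h).
Premise 11, O(n ⊃ ~h), contraposes to O(h ⊃ ~n); with O(h) we get O(~n).
Premise 6 is O(a ⊃ n); contrapositively O(~n ⊃ ~a). Since O(~n) holds, K gives O(~a).
The contrapositive of premise 7 (O(b ⊃ a)) is O(~a ⊃ ~b), and O(~a) is already established, so O(~b).
Premise 9, O(~g ⊃ b), contraposes to O(~b ⊃ g); with O(~b) we get O(g).
Premises 2, 3, 5, 8, 10 do not contribute to this derivation.
So O(g) holds, i.e. F(~g). The claim follows.

Yes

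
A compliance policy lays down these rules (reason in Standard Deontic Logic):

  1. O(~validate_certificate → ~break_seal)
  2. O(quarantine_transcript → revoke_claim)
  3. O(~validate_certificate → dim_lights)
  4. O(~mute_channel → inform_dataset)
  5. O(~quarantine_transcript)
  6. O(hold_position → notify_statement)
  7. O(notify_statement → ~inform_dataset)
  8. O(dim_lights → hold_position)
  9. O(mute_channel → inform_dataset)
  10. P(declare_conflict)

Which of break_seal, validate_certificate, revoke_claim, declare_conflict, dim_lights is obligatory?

By case analysis on mute_channel: premise 9 gives O(mute_channel → inform_dataset) and premise 4 gives O(~mute_channel → inform_dataset), so O(inform_dataset) either way.
Premise 7, O(notify_statement → ~inform_dataset), contraposes to O(inform_dataset → ~notify_statement); with O(inform_dataset) we get O(~notify_statement).
The contrapositive of premise 6 (O(hold_position → notify_statement)) is O(~notify_statement → ~hold_position), and O(~notify_statement) is already established, so O(~hold_position).
Premise 8 is O(dim_lights → hold_position); contrapositively O(~hold_position → ~dim_lights). Since O(~hold_position) holds, K gives O(~dim_lights).
The contrapositive of premise 3 (O(~validate_certificate → dim_lights)) is O(~dim_lights → validate_certificate), and O(~dim_lights) is already established, so O(validate_certificate).
So O(validate_certificate) holds — validate_certificate is obligatory. None of the other listed options is made obligatory by any chain of premises.

validate_certificate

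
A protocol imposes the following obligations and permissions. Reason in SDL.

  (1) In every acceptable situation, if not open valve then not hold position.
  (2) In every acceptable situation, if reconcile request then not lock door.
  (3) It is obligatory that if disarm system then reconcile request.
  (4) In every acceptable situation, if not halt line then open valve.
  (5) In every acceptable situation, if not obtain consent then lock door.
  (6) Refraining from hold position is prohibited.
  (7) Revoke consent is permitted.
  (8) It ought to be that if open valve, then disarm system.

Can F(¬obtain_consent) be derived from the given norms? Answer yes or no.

Premise 6, F(¬hold_position), is equivalent to O(hold_position).
The contrapositive of premise 1 (O(¬open_valve → ¬hold_position)) is O(hold_position → open_valve), and O(hold_position) is already established, so O(open_valve).
From O(open_valve) and premise 8, O(open_valve → disarm_system), we obtain O(disarm_system).
From O(disarm_system) and premise 3, O(disarm_system → reconcile_request), we obtain O(reconcile_request).
With premise 2, O(reconcile_request → ¬lock_door), the K-axiom yields O(¬lock_door).
Premise 5 is O(¬obtain_consent → lock_door); contrapositively O(¬lock_door → obtain_consent). Since O(¬lock_door) holds, K gives O(obtain_consent).
Premises 4, 7 do not contribute to this derivation.
So O(obtain_consent) holds, i.e. F(¬obtain_consent). The claim follows.

Yes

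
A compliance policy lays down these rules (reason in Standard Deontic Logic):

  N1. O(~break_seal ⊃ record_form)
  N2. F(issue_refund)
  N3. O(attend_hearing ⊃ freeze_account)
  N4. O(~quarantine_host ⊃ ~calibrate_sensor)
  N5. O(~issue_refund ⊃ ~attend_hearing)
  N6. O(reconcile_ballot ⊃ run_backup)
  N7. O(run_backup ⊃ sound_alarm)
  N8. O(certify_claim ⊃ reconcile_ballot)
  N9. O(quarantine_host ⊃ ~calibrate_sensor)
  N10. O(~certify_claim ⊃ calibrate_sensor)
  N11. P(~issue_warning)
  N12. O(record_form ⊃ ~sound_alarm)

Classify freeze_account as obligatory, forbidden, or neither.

Premise 3 is O(attend_hearing ⊃ freeze_account), but O(attend_hearing) is not derivable from the premises, so it does not yield O(freeze_account).
No premise or chain of K-axiom applications forces O(freeze_account), and none forces O(~freeze_account). So freeze_account is neither obligatory nor forbidden under these norms.

Neither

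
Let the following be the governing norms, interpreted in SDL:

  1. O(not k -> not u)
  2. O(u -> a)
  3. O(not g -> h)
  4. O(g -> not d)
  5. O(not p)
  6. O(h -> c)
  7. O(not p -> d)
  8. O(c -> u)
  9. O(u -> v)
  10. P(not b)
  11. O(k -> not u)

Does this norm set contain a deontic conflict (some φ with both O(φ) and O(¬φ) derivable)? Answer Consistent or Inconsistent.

Inconsistent

Premises 1 and 11 cover both cases: O(not k -> not u) and O(k -> not u). Since not k ∨ k is a tautology, O(not u) follows.
The contrapositive of premise 8 (O(c -> u)) is O(not u -> not c), and O(not u) is already established, so O(not c).
Premise 6 is O(h -> c); contrapositively O(not c -> not h). Since O(not c) holds, K gives O(not h).
The contrapositive of premise 3 (O(not g -> h)) is O(not h -> g), and O(not h) is already established, so O(g).
With premise 4, O(g -> not d), the K-axiom yields O(not d).
The contrapositive of premise 7 (O(not p -> d)) is O(not d -> p), and O(not d) is already established, so O(p).
Yet premise 5 states O(not p).
We now have both O(p) and O(not p) — p is simultaneously obligatory and forbidden, violating the D-axiom.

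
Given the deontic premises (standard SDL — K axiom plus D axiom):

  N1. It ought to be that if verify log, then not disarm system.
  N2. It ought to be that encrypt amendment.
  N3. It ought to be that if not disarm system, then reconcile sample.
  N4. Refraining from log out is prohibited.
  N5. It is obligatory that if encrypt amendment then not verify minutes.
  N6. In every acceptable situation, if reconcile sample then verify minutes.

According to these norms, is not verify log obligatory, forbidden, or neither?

Obligatory

Premise 2 gives O(encrypt_amendment).
From O(encrypt_amendment) and premise 5, O(encrypt_amendment → ¬verify_minutes), we obtain O(¬verify_minutes).
Premise 6 is O(reconcile_sample → verify_minutes); contrapositively O(¬verify_minutes → ¬reconcile_sample). Since O(¬verify_minutes) holds, K gives O(¬reconcile_sample).
The contrapositive of premise 3 (O(¬disarm_system → reconcile_sample)) is O(¬reconcile_sample → disarm_system), and O(¬reconcile_sample) is already established, so O(disarm_system).
Premise 1 is O(verify_log → ¬disarm_system); contrapositively O(disarm_system → ¬verify_log). Since O(disarm_system) holds, K gives O(¬verify_log).
Premise 4 does not contribute to this derivation.
Hence ¬verify_log is obligatory.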